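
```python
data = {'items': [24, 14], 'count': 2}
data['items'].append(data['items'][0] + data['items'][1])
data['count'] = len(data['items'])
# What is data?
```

After line 1: data = {'items': [24, 14], 'count': 2}
After line 2 (append 24 + 14 = 38): data = {'items': [24, 14, 38], 'count': 2}
After line 3 (count = len(items) = 3): data = {'items': [24, 14, 38], 'count': 3}

{'items': [24, 14, 38], 'count': 3}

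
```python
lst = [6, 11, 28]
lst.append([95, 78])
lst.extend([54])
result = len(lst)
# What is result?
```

After line 1: lst = [6, 11, 28]
After line 2 (append adds [95, 78] as single element): lst = [6, 11, 28, [95, 78]]
After line 3 (extend unpacks [54], adds 54): lst = [6, 11, 28, [95, 78], 54]
After line 4: result = len(lst) = 5

5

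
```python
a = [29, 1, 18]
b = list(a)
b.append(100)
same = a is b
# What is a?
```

After line 1: a = [29, 1, 18]
After line 2 (b = list(a) is a shallow copy, new object): a = [29, 1, 18], b = [29, 1, 18]
After line 3 (append only mutates b): a = [29, 1, 18], b = [29, 1, 18, 100]
After line 4 (same = a is b; different objects -> False): same = False

[29, 1, 18]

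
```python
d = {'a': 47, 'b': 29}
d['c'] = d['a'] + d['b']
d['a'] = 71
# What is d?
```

After line 1: d = {'a': 47, 'b': 29}
After line 2 (d['c'] = 47 + 29): d = {'a': 47, 'b': 29, 'c': 76}
After line 3: d = {'a': 71, 'b': 29, 'c': 76}

{'a': 71, 'b': 29, 'c': 76}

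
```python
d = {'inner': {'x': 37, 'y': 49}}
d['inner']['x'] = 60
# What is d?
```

After line 1: d = {'inner': {'x': 37, 'y': 49}}
After line 2 (inner x overwritten): d = {'inner': {'x': 60, 'y': 49}}

{'inner': {'x': 60, 'y': 49}}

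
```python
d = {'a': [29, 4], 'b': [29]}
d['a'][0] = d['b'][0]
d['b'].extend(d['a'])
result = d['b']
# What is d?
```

After line 1: d = {'a': [29, 4], 'b': [29]}
After line 2 (a[0] = b[0] = 29): d = {'a': [29, 4], 'b': [29]}
After line 3 (b.extend(a) appends [29, 4]): d = {'a': [29, 4], 'b': [29, 29, 4]}
After line 4: result = d['b'] = [29, 29, 4]

{'a': [29, 4], 'b': [29, 29, 4]}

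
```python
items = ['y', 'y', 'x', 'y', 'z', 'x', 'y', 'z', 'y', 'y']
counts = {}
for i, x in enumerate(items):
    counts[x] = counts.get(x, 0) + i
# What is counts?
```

Initial: counts = {}, items = ['y', 'y', 'x', 'y', 'z', 'x', 'y', 'z', 'y', 'y']
i=0, x='y': counts = {'y': 0}
i=1, x='y': counts = {'y': 1}
i=2, x='x': counts = {'y': 1, 'x': 2}
i=3, x='y': counts = {'y': 4, 'x': 2}
i=4, x='z': counts = {'y': 4, 'x': 2, 'z': 4}
i=5, x='x': counts = {'y': 4, 'x': 7, 'z': 4}
i=6, x='y': counts = {'y': 10, 'x': 7, 'z': 4}
i=7, x='z': counts = {'y': 10, 'x': 7, 'z': 11}
i=8, x='y': counts = {'y': 18, 'x': 7, 'z': 11}
i=9, x='y': counts = {'y': 27, 'x': 7, 'z': 11}

{'y': 27, 'x': 7, 'z': 11}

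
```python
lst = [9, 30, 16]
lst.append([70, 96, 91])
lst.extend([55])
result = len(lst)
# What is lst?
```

After line 1: lst = [9, 30, 16]
After line 2 (append adds [70, 96, 91] as single element): lst = [9, 30, 16, [70, 96, 91]]
After line 3 (extend unpacks [55], adds 55): lst = [9, 30, 16, [70, 96, 91], 55]
After line 4: result = len(lst) = 5

[9, 30, 16, [70, 96, 91], 55]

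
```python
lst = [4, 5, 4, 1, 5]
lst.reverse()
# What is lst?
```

[5, 1, 4, 5, 4]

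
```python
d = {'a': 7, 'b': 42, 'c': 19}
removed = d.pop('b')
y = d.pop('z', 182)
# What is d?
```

After line 1: d = {'a': 7, 'b': 42, 'c': 19}
After line 2 (pop 'b' returns 42): d = {'a': 7, 'c': 19}, removed = 42
After line 3 (pop 'z' missing, returns default 182): d = {'a': 7, 'c': 19}, y = 182

{'a': 7, 'c': 19}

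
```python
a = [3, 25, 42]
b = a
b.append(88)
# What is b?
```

After line 1: a = [3, 25, 42]
After line 2 (b = a is an alias, same object): a = [3, 25, 42], b = [3, 25, 42]
After line 3 (b.append mutates the shared list): a = [3, 25, 42, 88], b = [3, 25, 42, 88]

[3, 25, 42, 88]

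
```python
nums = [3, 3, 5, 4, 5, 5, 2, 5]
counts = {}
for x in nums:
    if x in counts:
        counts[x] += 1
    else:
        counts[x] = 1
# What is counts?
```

Initial: counts = {}, nums = [3, 3, 5, 4, 5, 5, 2, 5]
See 3: counts = {3: 1}
See 3: counts = {3: 2}
See 5: counts = {3: 2, 5: 1}
See 4: counts = {3: 2, 5: 1, 4: 1}
See 5: counts = {3: 2, 5: 2, 4: 1}
See 5: counts = {3: 2, 5: 3, 4: 1}
See 2: counts = {3: 2, 5: 3, 4: 1, 2: 1}
See 5: counts = {3: 2, 5: 4, 4: 1, 2: 1}

{3: 2, 5: 4, 4: 1, 2: 1}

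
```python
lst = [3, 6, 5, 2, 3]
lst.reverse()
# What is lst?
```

[3, 2, 5, 6, 3]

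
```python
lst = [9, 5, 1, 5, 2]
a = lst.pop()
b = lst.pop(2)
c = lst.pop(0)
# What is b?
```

After line 1: lst = [9, 5, 1, 5, 2]
After line 2 (pop() -> a = 2): lst = [9, 5, 1, 5]
After line 3 (pop(2) -> b = 1): lst = [9, 5, 5]
After line 4 (pop(0) -> c = 9): lst = [5, 5]

1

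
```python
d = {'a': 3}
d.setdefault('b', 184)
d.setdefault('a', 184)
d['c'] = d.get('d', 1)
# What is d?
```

After line 1: d = {'a': 3}
After line 2 (setdefault adds 'b'=184): d = {'a': 3, 'b': 184}
After line 3 (setdefault 'a' no-op, already exists): d = {'a': 3, 'b': 184}
After line 4 (get('d', 1) returns default since 'd' not in d): d = {'a': 3, 'b': 184, 'c': 1}

{'a': 3, 'b': 184, 'c': 1}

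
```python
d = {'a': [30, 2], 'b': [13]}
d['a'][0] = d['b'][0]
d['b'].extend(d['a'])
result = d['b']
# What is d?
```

After line 1: d = {'a': [30, 2], 'b': [13]}
After line 2 (a[0] = b[0] = 13): d = {'a': [13, 2], 'b': [13]}
After line 3 (b.extend(a) appends [13, 2]): d = {'a': [13, 2], 'b': [13, 13, 2]}
After line 4: result = d['b'] = [13, 13, 2]

{'a': [13, 2], 'b': [13, 13, 2]}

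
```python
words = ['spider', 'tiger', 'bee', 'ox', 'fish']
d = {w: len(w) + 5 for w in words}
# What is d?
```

{'spider': 11, 'tiger': 10, 'bee': 8, 'ox': 7, 'fish': 9}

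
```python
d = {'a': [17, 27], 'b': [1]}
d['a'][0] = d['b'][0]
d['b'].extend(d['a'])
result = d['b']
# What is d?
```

After line 1: d = {'a': [17, 27], 'b': [1]}
After line 2 (a[0] = b[0] = 1): d = {'a': [1, 27], 'b': [1]}
After line 3 (b.extend(a) appends [1, 27]): d = {'a': [1, 27], 'b': [1, 1, 27]}
After line 4: result = d['b'] = [1, 1, 27]

{'a': [1, 27], 'b': [1, 1, 27]}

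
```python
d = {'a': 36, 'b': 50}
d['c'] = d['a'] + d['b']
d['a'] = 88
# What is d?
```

After line 1: d = {'a': 36, 'b': 50}
After line 2 (d['c'] = 36 + 50): d = {'a': 36, 'b': 50, 'c': 86}
After line 3: d = {'a': 88, 'b': 50, 'c': 86}

{'a': 88, 'b': 50, 'c': 86}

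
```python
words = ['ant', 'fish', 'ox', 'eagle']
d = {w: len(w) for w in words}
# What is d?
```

{'ant': 3, 'fish': 4, 'ox': 2, 'eagle': 5}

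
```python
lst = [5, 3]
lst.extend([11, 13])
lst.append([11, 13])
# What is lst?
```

After line 1: lst = [5, 3]
After line 2 (extend unpacks [11, 13]): lst = [5, 3, 11, 13]
After line 3 (append adds [11, 13] as single element): lst = [5, 3, 11, 13, [11, 13]]

[5, 3, 11, 13, [11, 13]]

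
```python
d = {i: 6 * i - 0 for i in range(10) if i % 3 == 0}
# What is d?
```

{0: 0, 3: 18, 6: 36, 9: 54}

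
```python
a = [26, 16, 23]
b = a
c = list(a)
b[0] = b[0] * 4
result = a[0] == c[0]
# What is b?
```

After line 1: a = [26, 16, 23]
After line 2 (b = a, alias): a = [26, 16, 23], b = [26, 16, 23]
After line 3 (c = list(a) is a copy, new object): c = [26, 16, 23]
After line 4 (b[0] = 26 * 4 = 104; mutates shared a/b): a = b = [104, 16, 23], c = [26, 16, 23]
After line 5 (a[0] = 104, c[0] = 26; result = False)

[104, 16, 23]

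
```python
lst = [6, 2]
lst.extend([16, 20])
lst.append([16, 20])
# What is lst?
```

After line 1: lst = [6, 2]
After line 2 (extend unpacks [16, 20]): lst = [6, 2, 16, 20]
After line 3 (append adds [16, 20] as single element): lst = [6, 2, 16, 20, [16, 20]]

[6, 2, 16, 20, [16, 20]]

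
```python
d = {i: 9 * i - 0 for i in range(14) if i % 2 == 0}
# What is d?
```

{0: 0, 2: 18, 4: 36, 6: 54, 8: 72, 10: 90, 12: 108}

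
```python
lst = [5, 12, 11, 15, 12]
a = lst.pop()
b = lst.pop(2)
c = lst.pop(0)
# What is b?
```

After line 1: lst = [5, 12, 11, 15, 12]
After line 2 (pop() -> a = 12): lst = [5, 12, 11, 15]
After line 3 (pop(2) -> b = 11): lst = [5, 12, 15]
After line 4 (pop(0) -> c = 5): lst = [12, 15]

11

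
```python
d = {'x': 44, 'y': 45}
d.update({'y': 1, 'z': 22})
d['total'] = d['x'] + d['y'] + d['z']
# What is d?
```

After line 1: d = {'x': 44, 'y': 45}
After line 2 (y overwritten, z added): d = {'x': 44, 'y': 1, 'z': 22}
After line 3 (total = 44 + 1 + 22 = 67): d = {'x': 44, 'y': 1, 'z': 22, 'total': 67}

{'x': 44, 'y': 1, 'z': 22, 'total': 67}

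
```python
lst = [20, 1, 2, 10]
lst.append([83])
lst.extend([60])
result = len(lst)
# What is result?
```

After line 1: lst = [20, 1, 2, 10]
After line 2 (append adds [83] as single element): lst = [20, 1, 2, 10, [83]]
After line 3 (extend unpacks [60], adds 60): lst = [20, 1, 2, 10, [83], 60]
After line 4: result = len(lst) = 6

6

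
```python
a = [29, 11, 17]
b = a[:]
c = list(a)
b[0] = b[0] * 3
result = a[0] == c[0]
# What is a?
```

After line 1: a = [29, 11, 17]
After line 2 (b = a[:], copy): a = [29, 11, 17], b = [29, 11, 17]
After line 3 (c = list(a) is a copy, new object): c = [29, 11, 17]
After line 4 (b[0] = 29 * 3 = 87; only b mutates (copy)): a = [29, 11, 17], b = [87, 11, 17], c = [29, 11, 17]
After line 5 (a[0] = 29, c[0] = 29; result = True)

[29, 11, 17]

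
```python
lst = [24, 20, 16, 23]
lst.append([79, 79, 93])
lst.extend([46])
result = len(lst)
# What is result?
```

After line 1: lst = [24, 20, 16, 23]
After line 2 (append adds [79, 79, 93] as single element): lst = [24, 20, 16, 23, [79, 79, 93]]
After line 3 (extend unpacks [46], adds 46): lst = [24, 20, 16, 23, [79, 79, 93], 46]
After line 4: result = len(lst) = 6

6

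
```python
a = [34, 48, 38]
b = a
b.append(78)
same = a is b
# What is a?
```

After line 1: a = [34, 48, 38]
After line 2 (b = a is an alias, same object): a = [34, 48, 38], b = [34, 48, 38]
After line 3 (b.append mutates the shared list): a = [34, 48, 38, 78], b = [34, 48, 38, 78]
After line 4 (same = a is b; same object -> True): same = True

[34, 48, 38, 78]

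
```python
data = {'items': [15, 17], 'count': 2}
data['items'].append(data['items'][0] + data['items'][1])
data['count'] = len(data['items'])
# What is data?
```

After line 1: data = {'items': [15, 17], 'count': 2}
After line 2 (append 15 + 17 = 32): data = {'items': [15, 17, 32], 'count': 2}
After line 3 (count = len(items) = 3): data = {'items': [15, 17, 32], 'count': 3}

{'items': [15, 17, 32], 'count': 3}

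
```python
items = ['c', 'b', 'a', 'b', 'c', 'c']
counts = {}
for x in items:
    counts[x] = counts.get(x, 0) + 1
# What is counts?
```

Initial: counts = {}, items = ['c', 'b', 'a', 'b', 'c', 'c']
See 'c': counts = {'c': 1}
See 'b': counts = {'c': 1, 'b': 1}
See 'a': counts = {'c': 1, 'b': 1, 'a': 1}
See 'b': counts = {'c': 1, 'b': 2, 'a': 1}
See 'c': counts = {'c': 2, 'b': 2, 'a': 1}
See 'c': counts = {'c': 3, 'b': 2, 'a': 1}

{'c': 3, 'b': 2, 'a': 1}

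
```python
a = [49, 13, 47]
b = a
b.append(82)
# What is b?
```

After line 1: a = [49, 13, 47]
After line 2 (b = a is an alias, same object): a = [49, 13, 47], b = [49, 13, 47]
After line 3 (b.append mutates the shared list): a = [49, 13, 47, 82], b = [49, 13, 47, 82]

[49, 13, 47, 82]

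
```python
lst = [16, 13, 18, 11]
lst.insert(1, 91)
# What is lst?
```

[16, 91, 13, 18, 11]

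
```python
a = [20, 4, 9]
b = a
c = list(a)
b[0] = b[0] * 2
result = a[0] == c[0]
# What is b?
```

After line 1: a = [20, 4, 9]
After line 2 (b = a, alias): a = [20, 4, 9], b = [20, 4, 9]
After line 3 (c = list(a) is a copy, new object): c = [20, 4, 9]
After line 4 (b[0] = 20 * 2 = 40; mutates shared a/b): a = b = [40, 4, 9], c = [20, 4, 9]
After line 5 (a[0] = 40, c[0] = 20; result = False)

[40, 4, 9]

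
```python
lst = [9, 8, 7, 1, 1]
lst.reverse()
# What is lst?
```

[1, 1, 7, 8, 9]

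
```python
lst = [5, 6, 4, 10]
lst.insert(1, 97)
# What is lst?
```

[5, 97, 6, 4, 10]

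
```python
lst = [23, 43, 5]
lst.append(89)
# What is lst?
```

[23, 43, 5, 89]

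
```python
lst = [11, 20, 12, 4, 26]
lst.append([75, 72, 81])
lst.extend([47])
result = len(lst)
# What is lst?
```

After line 1: lst = [11, 20, 12, 4, 26]
After line 2 (append adds [75, 72, 81] as single element): lst = [11, 20, 12, 4, 26, [75, 72, 81]]
After line 3 (extend unpacks [47], adds 47): lst = [11, 20, 12, 4, 26, [75, 72, 81], 47]
After line 4: result = len(lst) = 7

[11, 20, 12, 4, 26, [75, 72, 81], 47]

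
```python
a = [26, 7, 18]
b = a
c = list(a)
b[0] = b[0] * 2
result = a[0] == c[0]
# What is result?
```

After line 1: a = [26, 7, 18]
After line 2 (b = a, alias): a = [26, 7, 18], b = [26, 7, 18]
After line 3 (c = list(a) is a copy, new object): c = [26, 7, 18]
After line 4 (b[0] = 26 * 2 = 52; mutates shared a/b): a = b = [52, 7, 18], c = [26, 7, 18]
After line 5 (a[0] = 52, c[0] = 26; result = False)

False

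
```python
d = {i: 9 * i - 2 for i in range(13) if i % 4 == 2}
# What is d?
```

{2: 16, 6: 52, 10: 88}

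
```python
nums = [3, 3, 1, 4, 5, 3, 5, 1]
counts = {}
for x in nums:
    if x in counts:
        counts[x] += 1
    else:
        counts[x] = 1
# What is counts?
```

Initial: counts = {}, nums = [3, 3, 1, 4, 5, 3, 5, 1]
See 3: counts = {3: 1}
See 3: counts = {3: 2}
See 1: counts = {3: 2, 1: 1}
See 4: counts = {3: 2, 1: 1, 4: 1}
See 5: counts = {3: 2, 1: 1, 4: 1, 5: 1}
See 3: counts = {3: 3, 1: 1, 4: 1, 5: 1}
See 5: counts = {3: 3, 1: 1, 4: 1, 5: 2}
See 1: counts = {3: 3, 1: 2, 4: 1, 5: 2}

{3: 3, 1: 2, 4: 1, 5: 2}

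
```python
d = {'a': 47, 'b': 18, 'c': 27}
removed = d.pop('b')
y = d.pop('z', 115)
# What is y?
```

After line 1: d = {'a': 47, 'b': 18, 'c': 27}
After line 2 (pop 'b' returns 18): d = {'a': 47, 'c': 27}, removed = 18
After line 3 (pop 'z' missing, returns default 115): d = {'a': 47, 'c': 27}, y = 115

115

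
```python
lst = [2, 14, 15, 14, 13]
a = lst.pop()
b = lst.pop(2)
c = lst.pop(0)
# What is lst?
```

After line 1: lst = [2, 14, 15, 14, 13]
After line 2 (pop() -> a = 13): lst = [2, 14, 15, 14]
After line 3 (pop(2) -> b = 15): lst = [2, 14, 14]
After line 4 (pop(0) -> c = 2): lst = [14, 14]

[14, 14]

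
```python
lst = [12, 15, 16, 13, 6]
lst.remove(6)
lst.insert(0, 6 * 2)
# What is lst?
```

After line 1: lst = [12, 15, 16, 13, 6]
After line 2 (remove first 6): lst = [12, 15, 16, 13]
After line 3 (insert 12 at index 0): lst = [12, 12, 15, 16, 13]

[12, 12, 15, 16, 13]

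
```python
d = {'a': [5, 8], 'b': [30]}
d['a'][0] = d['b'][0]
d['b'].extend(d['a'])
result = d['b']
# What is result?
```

After line 1: d = {'a': [5, 8], 'b': [30]}
After line 2 (a[0] = b[0] = 30): d = {'a': [30, 8], 'b': [30]}
After line 3 (b.extend(a) appends [30, 8]): d = {'a': [30, 8], 'b': [30, 30, 8]}
After line 4: result = d['b'] = [30, 30, 8]

[30, 30, 8]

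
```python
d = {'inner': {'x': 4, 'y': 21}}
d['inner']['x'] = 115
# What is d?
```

After line 1: d = {'inner': {'x': 4, 'y': 21}}
After line 2 (inner x overwritten): d = {'inner': {'x': 115, 'y': 21}}

{'inner': {'x': 115, 'y': 21}}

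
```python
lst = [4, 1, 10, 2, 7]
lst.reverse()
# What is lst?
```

[7, 2, 10, 1, 4]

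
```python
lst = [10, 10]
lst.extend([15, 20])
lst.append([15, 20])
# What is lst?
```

After line 1: lst = [10, 10]
After line 2 (extend unpacks [15, 20]): lst = [10, 10, 15, 20]
After line 3 (append adds [15, 20] as single element): lst = [10, 10, 15, 20, [15, 20]]

[10, 10, 15, 20, [15, 20]]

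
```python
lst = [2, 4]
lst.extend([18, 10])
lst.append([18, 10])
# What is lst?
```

After line 1: lst = [2, 4]
After line 2 (extend unpacks [18, 10]): lst = [2, 4, 18, 10]
After line 3 (append adds [18, 10] as single element): lst = [2, 4, 18, 10, [18, 10]]

[2, 4, 18, 10, [18, 10]]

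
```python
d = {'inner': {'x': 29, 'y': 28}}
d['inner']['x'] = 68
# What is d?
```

After line 1: d = {'inner': {'x': 29, 'y': 28}}
After line 2 (inner x overwritten): d = {'inner': {'x': 68, 'y': 28}}

{'inner': {'x': 68, 'y': 28}}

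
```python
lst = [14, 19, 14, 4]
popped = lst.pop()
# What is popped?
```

4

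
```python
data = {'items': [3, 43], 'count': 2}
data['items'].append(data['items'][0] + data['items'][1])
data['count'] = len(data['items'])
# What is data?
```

After line 1: data = {'items': [3, 43], 'count': 2}
After line 2 (append 3 + 43 = 46): data = {'items': [3, 43, 46], 'count': 2}
After line 3 (count = len(items) = 3): data = {'items': [3, 43, 46], 'count': 3}

{'items': [3, 43, 46], 'count': 3}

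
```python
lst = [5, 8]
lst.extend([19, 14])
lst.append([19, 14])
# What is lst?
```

After line 1: lst = [5, 8]
After line 2 (extend unpacks [19, 14]): lst = [5, 8, 19, 14]
After line 3 (append adds [19, 14] as single element): lst = [5, 8, 19, 14, [19, 14]]

[5, 8, 19, 14, [19, 14]]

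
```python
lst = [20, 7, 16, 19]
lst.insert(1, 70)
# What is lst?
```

[20, 70, 7, 16, 19]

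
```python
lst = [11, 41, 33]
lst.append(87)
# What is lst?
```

[11, 41, 33, 87]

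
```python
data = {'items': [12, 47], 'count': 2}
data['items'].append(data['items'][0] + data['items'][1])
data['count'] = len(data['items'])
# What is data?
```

After line 1: data = {'items': [12, 47], 'count': 2}
After line 2 (append 12 + 47 = 59): data = {'items': [12, 47, 59], 'count': 2}
After line 3 (count = len(items) = 3): data = {'items': [12, 47, 59], 'count': 3}

{'items': [12, 47, 59], 'count': 3}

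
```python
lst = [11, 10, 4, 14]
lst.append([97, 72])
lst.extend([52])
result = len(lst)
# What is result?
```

After line 1: lst = [11, 10, 4, 14]
After line 2 (append adds [97, 72] as single element): lst = [11, 10, 4, 14, [97, 72]]
After line 3 (extend unpacks [52], adds 52): lst = [11, 10, 4, 14, [97, 72], 52]
After line 4: result = len(lst) = 6

6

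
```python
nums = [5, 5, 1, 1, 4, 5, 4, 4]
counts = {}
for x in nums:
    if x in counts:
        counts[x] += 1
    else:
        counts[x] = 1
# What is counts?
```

Initial: counts = {}, nums = [5, 5, 1, 1, 4, 5, 4, 4]
See 5: counts = {5: 1}
See 5: counts = {5: 2}
See 1: counts = {5: 2, 1: 1}
See 1: counts = {5: 2, 1: 2}
See 4: counts = {5: 2, 1: 2, 4: 1}
See 5: counts = {5: 3, 1: 2, 4: 1}
See 4: counts = {5: 3, 1: 2, 4: 2}
See 4: counts = {5: 3, 1: 2, 4: 3}

{5: 3, 1: 2, 4: 3}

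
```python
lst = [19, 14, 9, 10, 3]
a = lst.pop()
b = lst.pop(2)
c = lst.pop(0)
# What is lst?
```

After line 1: lst = [19, 14, 9, 10, 3]
After line 2 (pop() -> a = 3): lst = [19, 14, 9, 10]
After line 3 (pop(2) -> b = 9): lst = [19, 14, 10]
After line 4 (pop(0) -> c = 19): lst = [14, 10]

[14, 10]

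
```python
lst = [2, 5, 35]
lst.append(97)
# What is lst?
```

[2, 5, 35, 97]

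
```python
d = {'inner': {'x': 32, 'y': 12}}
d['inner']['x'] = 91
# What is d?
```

After line 1: d = {'inner': {'x': 32, 'y': 12}}
After line 2 (inner x overwritten): d = {'inner': {'x': 91, 'y': 12}}

{'inner': {'x': 91, 'y': 12}}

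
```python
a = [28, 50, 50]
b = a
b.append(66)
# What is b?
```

After line 1: a = [28, 50, 50]
After line 2 (b = a is an alias, same object): a = [28, 50, 50], b = [28, 50, 50]
After line 3 (b.append mutates the shared list): a = [28, 50, 50, 66], b = [28, 50, 50, 66]

[28, 50, 50, 66]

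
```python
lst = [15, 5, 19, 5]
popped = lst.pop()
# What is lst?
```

[15, 5, 19]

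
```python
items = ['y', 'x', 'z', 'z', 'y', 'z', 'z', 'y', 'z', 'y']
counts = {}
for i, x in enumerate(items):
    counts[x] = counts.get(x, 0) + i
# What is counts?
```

Initial: counts = {}, items = ['y', 'x', 'z', 'z', 'y', 'z', 'z', 'y', 'z', 'y']
i=0, x='y': counts = {'y': 0}
i=1, x='x': counts = {'y': 0, 'x': 1}
i=2, x='z': counts = {'y': 0, 'x': 1, 'z': 2}
i=3, x='z': counts = {'y': 0, 'x': 1, 'z': 5}
i=4, x='y': counts = {'y': 4, 'x': 1, 'z': 5}
i=5, x='z': counts = {'y': 4, 'x': 1, 'z': 10}
i=6, x='z': counts = {'y': 4, 'x': 1, 'z': 16}
i=7, x='y': counts = {'y': 11, 'x': 1, 'z': 16}
i=8, x='z': counts = {'y': 11, 'x': 1, 'z': 24}
i=9, x='y': counts = {'y': 20, 'x': 1, 'z': 24}

{'y': 20, 'x': 1, 'z': 24}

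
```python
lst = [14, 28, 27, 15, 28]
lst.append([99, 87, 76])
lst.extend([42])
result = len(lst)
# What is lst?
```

After line 1: lst = [14, 28, 27, 15, 28]
After line 2 (append adds [99, 87, 76] as single element): lst = [14, 28, 27, 15, 28, [99, 87, 76]]
After line 3 (extend unpacks [42], adds 42): lst = [14, 28, 27, 15, 28, [99, 87, 76], 42]
After line 4: result = len(lst) = 7

[14, 28, 27, 15, 28, [99, 87, 76], 42]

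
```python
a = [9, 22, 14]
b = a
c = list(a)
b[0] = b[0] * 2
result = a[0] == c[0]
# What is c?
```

After line 1: a = [9, 22, 14]
After line 2 (b = a, alias): a = [9, 22, 14], b = [9, 22, 14]
After line 3 (c = list(a) is a copy, new object): c = [9, 22, 14]
After line 4 (b[0] = 9 * 2 = 18; mutates shared a/b): a = b = [18, 22, 14], c = [9, 22, 14]
After line 5 (a[0] = 18, c[0] = 9; result = False)

[9, 22, 14]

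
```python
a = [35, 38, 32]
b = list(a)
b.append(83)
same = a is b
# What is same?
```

After line 1: a = [35, 38, 32]
After line 2 (b = list(a) is a shallow copy, new object): a = [35, 38, 32], b = [35, 38, 32]
After line 3 (append only mutates b): a = [35, 38, 32], b = [35, 38, 32, 83]
After line 4 (same = a is b; different objects -> False): same = False

False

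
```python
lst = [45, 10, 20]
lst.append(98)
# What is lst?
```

[45, 10, 20, 98]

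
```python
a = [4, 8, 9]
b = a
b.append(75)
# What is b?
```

After line 1: a = [4, 8, 9]
After line 2 (b = a is an alias, same object): a = [4, 8, 9], b = [4, 8, 9]
After line 3 (b.append mutates the shared list): a = [4, 8, 9, 75], b = [4, 8, 9, 75]

[4, 8, 9, 75]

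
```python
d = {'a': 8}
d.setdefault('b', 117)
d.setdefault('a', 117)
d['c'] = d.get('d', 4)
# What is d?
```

After line 1: d = {'a': 8}
After line 2 (setdefault adds 'b'=117): d = {'a': 8, 'b': 117}
After line 3 (setdefault 'a' no-op, already exists): d = {'a': 8, 'b': 117}
After line 4 (get('d', 4) returns default since 'd' not in d): d = {'a': 8, 'b': 117, 'c': 4}

{'a': 8, 'b': 117, 'c': 4}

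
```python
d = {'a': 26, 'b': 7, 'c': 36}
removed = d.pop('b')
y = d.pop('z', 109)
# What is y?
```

After line 1: d = {'a': 26, 'b': 7, 'c': 36}
After line 2 (pop 'b' returns 7): d = {'a': 26, 'c': 36}, removed = 7
After line 3 (pop 'z' missing, returns default 109): d = {'a': 26, 'c': 36}, y = 109

109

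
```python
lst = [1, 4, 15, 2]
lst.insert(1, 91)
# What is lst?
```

[1, 91, 4, 15, 2]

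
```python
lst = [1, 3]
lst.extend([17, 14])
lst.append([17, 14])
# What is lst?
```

After line 1: lst = [1, 3]
After line 2 (extend unpacks [17, 14]): lst = [1, 3, 17, 14]
After line 3 (append adds [17, 14] as single element): lst = [1, 3, 17, 14, [17, 14]]

[1, 3, 17, 14, [17, 14]]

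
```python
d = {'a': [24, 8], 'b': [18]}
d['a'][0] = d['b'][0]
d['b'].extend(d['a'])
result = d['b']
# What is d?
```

After line 1: d = {'a': [24, 8], 'b': [18]}
After line 2 (a[0] = b[0] = 18): d = {'a': [18, 8], 'b': [18]}
After line 3 (b.extend(a) appends [18, 8]): d = {'a': [18, 8], 'b': [18, 18, 8]}
After line 4: result = d['b'] = [18, 18, 8]

{'a': [18, 8], 'b': [18, 18, 8]}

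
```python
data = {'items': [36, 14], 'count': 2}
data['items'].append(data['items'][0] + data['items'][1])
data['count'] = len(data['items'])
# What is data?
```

After line 1: data = {'items': [36, 14], 'count': 2}
After line 2 (append 36 + 14 = 50): data = {'items': [36, 14, 50], 'count': 2}
After line 3 (count = len(items) = 3): data = {'items': [36, 14, 50], 'count': 3}

{'items': [36, 14, 50], 'count': 3}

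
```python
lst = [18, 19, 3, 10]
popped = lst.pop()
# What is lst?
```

[18, 19, 3]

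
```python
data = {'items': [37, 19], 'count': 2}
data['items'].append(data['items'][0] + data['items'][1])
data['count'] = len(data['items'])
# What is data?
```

After line 1: data = {'items': [37, 19], 'count': 2}
After line 2 (append 37 + 19 = 56): data = {'items': [37, 19, 56], 'count': 2}
After line 3 (count = len(items) = 3): data = {'items': [37, 19, 56], 'count': 3}

{'items': [37, 19, 56], 'count': 3}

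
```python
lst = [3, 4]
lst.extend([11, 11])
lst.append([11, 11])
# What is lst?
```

After line 1: lst = [3, 4]
After line 2 (extend unpacks [11, 11]): lst = [3, 4, 11, 11]
After line 3 (append adds [11, 11] as single element): lst = [3, 4, 11, 11, [11, 11]]

[3, 4, 11, 11, [11, 11]]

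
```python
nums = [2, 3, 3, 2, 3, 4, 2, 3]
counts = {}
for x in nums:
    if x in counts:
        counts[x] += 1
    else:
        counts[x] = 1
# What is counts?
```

Initial: counts = {}, nums = [2, 3, 3, 2, 3, 4, 2, 3]
See 2: counts = {2: 1}
See 3: counts = {2: 1, 3: 1}
See 3: counts = {2: 1, 3: 2}
See 2: counts = {2: 2, 3: 2}
See 3: counts = {2: 2, 3: 3}
See 4: counts = {2: 2, 3: 3, 4: 1}
See 2: counts = {2: 3, 3: 3, 4: 1}
See 3: counts = {2: 3, 3: 4, 4: 1}

{2: 3, 3: 4, 4: 1}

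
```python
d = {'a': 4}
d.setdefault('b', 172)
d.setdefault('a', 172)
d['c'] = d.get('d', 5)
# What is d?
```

After line 1: d = {'a': 4}
After line 2 (setdefault adds 'b'=172): d = {'a': 4, 'b': 172}
After line 3 (setdefault 'a' no-op, already exists): d = {'a': 4, 'b': 172}
After line 4 (get('d', 5) returns default since 'd' not in d): d = {'a': 4, 'b': 172, 'c': 5}

{'a': 4, 'b': 172, 'c': 5}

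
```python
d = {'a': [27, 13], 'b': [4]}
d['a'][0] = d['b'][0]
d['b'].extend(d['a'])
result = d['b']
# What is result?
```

After line 1: d = {'a': [27, 13], 'b': [4]}
After line 2 (a[0] = b[0] = 4): d = {'a': [4, 13], 'b': [4]}
After line 3 (b.extend(a) appends [4, 13]): d = {'a': [4, 13], 'b': [4, 4, 13]}
After line 4: result = d['b'] = [4, 4, 13]

[4, 4, 13]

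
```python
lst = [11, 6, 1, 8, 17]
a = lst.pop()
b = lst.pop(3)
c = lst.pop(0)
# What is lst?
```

After line 1: lst = [11, 6, 1, 8, 17]
After line 2 (pop() -> a = 17): lst = [11, 6, 1, 8]
After line 3 (pop(3) -> b = 8): lst = [11, 6, 1]
After line 4 (pop(0) -> c = 11): lst = [6, 1]

[6, 1]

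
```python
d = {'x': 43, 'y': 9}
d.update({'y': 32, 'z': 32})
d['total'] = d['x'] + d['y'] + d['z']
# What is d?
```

After line 1: d = {'x': 43, 'y': 9}
After line 2 (y overwritten, z added): d = {'x': 43, 'y': 32, 'z': 32}
After line 3 (total = 43 + 32 + 32 = 107): d = {'x': 43, 'y': 32, 'z': 32, 'total': 107}

{'x': 43, 'y': 32, 'z': 32, 'total': 107}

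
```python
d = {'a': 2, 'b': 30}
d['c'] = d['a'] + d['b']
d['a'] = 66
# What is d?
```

After line 1: d = {'a': 2, 'b': 30}
After line 2 (d['c'] = 2 + 30): d = {'a': 2, 'b': 30, 'c': 32}
After line 3: d = {'a': 66, 'b': 30, 'c': 32}

{'a': 66, 'b': 30, 'c': 32}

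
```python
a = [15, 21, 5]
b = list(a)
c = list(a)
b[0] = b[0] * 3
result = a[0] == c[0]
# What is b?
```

After line 1: a = [15, 21, 5]
After line 2 (b = list(a), copy): a = [15, 21, 5], b = [15, 21, 5]
After line 3 (c = list(a) is a copy, new object): c = [15, 21, 5]
After line 4 (b[0] = 15 * 3 = 45; only b mutates (copy)): a = [15, 21, 5], b = [45, 21, 5], c = [15, 21, 5]
After line 5 (a[0] = 15, c[0] = 15; result = True)

[45, 21, 5]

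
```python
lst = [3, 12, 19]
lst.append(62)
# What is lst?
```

[3, 12, 19, 62]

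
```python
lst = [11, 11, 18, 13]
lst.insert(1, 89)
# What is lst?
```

[11, 89, 11, 18, 13]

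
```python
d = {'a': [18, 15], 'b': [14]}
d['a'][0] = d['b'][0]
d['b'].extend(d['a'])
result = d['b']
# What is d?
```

After line 1: d = {'a': [18, 15], 'b': [14]}
After line 2 (a[0] = b[0] = 14): d = {'a': [14, 15], 'b': [14]}
After line 3 (b.extend(a) appends [14, 15]): d = {'a': [14, 15], 'b': [14, 14, 15]}
After line 4: result = d['b'] = [14, 14, 15]

{'a': [14, 15], 'b': [14, 14, 15]}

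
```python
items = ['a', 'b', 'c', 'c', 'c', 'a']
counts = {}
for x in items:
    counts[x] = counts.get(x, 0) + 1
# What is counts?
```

Initial: counts = {}, items = ['a', 'b', 'c', 'c', 'c', 'a']
See 'a': counts = {'a': 1}
See 'b': counts = {'a': 1, 'b': 1}
See 'c': counts = {'a': 1, 'b': 1, 'c': 1}
See 'c': counts = {'a': 1, 'b': 1, 'c': 2}
See 'c': counts = {'a': 1, 'b': 1, 'c': 3}
See 'a': counts = {'a': 2, 'b': 1, 'c': 3}

{'a': 2, 'b': 1, 'c': 3}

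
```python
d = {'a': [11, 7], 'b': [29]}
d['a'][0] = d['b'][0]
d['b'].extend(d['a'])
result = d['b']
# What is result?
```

After line 1: d = {'a': [11, 7], 'b': [29]}
After line 2 (a[0] = b[0] = 29): d = {'a': [29, 7], 'b': [29]}
After line 3 (b.extend(a) appends [29, 7]): d = {'a': [29, 7], 'b': [29, 29, 7]}
After line 4: result = d['b'] = [29, 29, 7]

[29, 29, 7]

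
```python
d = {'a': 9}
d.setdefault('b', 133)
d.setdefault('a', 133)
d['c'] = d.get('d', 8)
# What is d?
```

After line 1: d = {'a': 9}
After line 2 (setdefault adds 'b'=133): d = {'a': 9, 'b': 133}
After line 3 (setdefault 'a' no-op, already exists): d = {'a': 9, 'b': 133}
After line 4 (get('d', 8) returns default since 'd' not in d): d = {'a': 9, 'b': 133, 'c': 8}

{'a': 9, 'b': 133, 'c': 8}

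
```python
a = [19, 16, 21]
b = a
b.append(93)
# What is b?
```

After line 1: a = [19, 16, 21]
After line 2 (b = a is an alias, same object): a = [19, 16, 21], b = [19, 16, 21]
After line 3 (b.append mutates the shared list): a = [19, 16, 21, 93], b = [19, 16, 21, 93]

[19, 16, 21, 93]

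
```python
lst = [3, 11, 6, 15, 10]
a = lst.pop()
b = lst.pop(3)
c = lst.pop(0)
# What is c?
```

After line 1: lst = [3, 11, 6, 15, 10]
After line 2 (pop() -> a = 10): lst = [3, 11, 6, 15]
After line 3 (pop(3) -> b = 15): lst = [3, 11, 6]
After line 4 (pop(0) -> c = 3): lst = [11, 6]

3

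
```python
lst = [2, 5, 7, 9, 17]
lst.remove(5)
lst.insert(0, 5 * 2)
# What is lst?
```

After line 1: lst = [2, 5, 7, 9, 17]
After line 2 (remove first 5): lst = [2, 7, 9, 17]
After line 3 (insert 10 at index 0): lst = [10, 2, 7, 9, 17]

[10, 2, 7, 9, 17]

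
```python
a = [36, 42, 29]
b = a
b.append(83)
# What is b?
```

After line 1: a = [36, 42, 29]
After line 2 (b = a is an alias, same object): a = [36, 42, 29], b = [36, 42, 29]
After line 3 (b.append mutates the shared list): a = [36, 42, 29, 83], b = [36, 42, 29, 83]

[36, 42, 29, 83]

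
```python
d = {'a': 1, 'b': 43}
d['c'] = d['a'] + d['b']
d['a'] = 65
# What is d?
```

After line 1: d = {'a': 1, 'b': 43}
After line 2 (d['c'] = 1 + 43): d = {'a': 1, 'b': 43, 'c': 44}
After line 3: d = {'a': 65, 'b': 43, 'c': 44}

{'a': 65, 'b': 43, 'c': 44}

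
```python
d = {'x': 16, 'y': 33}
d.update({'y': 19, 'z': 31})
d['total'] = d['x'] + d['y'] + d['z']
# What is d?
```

After line 1: d = {'x': 16, 'y': 33}
After line 2 (y overwritten, z added): d = {'x': 16, 'y': 19, 'z': 31}
After line 3 (total = 16 + 19 + 31 = 66): d = {'x': 16, 'y': 19, 'z': 31, 'total': 66}

{'x': 16, 'y': 19, 'z': 31, 'total': 66}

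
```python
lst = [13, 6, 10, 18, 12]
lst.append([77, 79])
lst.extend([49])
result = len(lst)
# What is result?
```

After line 1: lst = [13, 6, 10, 18, 12]
After line 2 (append adds [77, 79] as single element): lst = [13, 6, 10, 18, 12, [77, 79]]
After line 3 (extend unpacks [49], adds 49): lst = [13, 6, 10, 18, 12, [77, 79], 49]
After line 4: result = len(lst) = 7

7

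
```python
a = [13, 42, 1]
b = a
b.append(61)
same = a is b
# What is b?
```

After line 1: a = [13, 42, 1]
After line 2 (b = a is an alias, same object): a = [13, 42, 1], b = [13, 42, 1]
After line 3 (b.append mutates the shared list): a = [13, 42, 1, 61], b = [13, 42, 1, 61]
After line 4 (same = a is b; same object -> True): same = True

[13, 42, 1, 61]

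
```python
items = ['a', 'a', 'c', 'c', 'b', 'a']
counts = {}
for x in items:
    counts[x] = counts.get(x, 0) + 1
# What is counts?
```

Initial: counts = {}, items = ['a', 'a', 'c', 'c', 'b', 'a']
See 'a': counts = {'a': 1}
See 'a': counts = {'a': 2}
See 'c': counts = {'a': 2, 'c': 1}
See 'c': counts = {'a': 2, 'c': 2}
See 'b': counts = {'a': 2, 'c': 2, 'b': 1}
See 'a': counts = {'a': 3, 'c': 2, 'b': 1}

{'a': 3, 'c': 2, 'b': 1}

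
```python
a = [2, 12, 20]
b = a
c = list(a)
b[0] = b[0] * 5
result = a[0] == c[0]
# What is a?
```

After line 1: a = [2, 12, 20]
After line 2 (b = a, alias): a = [2, 12, 20], b = [2, 12, 20]
After line 3 (c = list(a) is a copy, new object): c = [2, 12, 20]
After line 4 (b[0] = 2 * 5 = 10; mutates shared a/b): a = b = [10, 12, 20], c = [2, 12, 20]
After line 5 (a[0] = 10, c[0] = 2; result = False)

[10, 12, 20]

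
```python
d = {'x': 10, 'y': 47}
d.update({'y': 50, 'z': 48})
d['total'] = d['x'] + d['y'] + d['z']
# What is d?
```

After line 1: d = {'x': 10, 'y': 47}
After line 2 (y overwritten, z added): d = {'x': 10, 'y': 50, 'z': 48}
After line 3 (total = 10 + 50 + 48 = 108): d = {'x': 10, 'y': 50, 'z': 48, 'total': 108}

{'x': 10, 'y': 50, 'z': 48, 'total': 108}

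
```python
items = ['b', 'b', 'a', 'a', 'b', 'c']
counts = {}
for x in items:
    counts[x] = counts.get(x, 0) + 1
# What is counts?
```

Initial: counts = {}, items = ['b', 'b', 'a', 'a', 'b', 'c']
See 'b': counts = {'b': 1}
See 'b': counts = {'b': 2}
See 'a': counts = {'b': 2, 'a': 1}
See 'a': counts = {'b': 2, 'a': 2}
See 'b': counts = {'b': 3, 'a': 2}
See 'c': counts = {'b': 3, 'a': 2, 'c': 1}

{'b': 3, 'a': 2, 'c': 1}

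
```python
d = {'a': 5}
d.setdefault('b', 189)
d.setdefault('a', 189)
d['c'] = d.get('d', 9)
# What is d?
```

After line 1: d = {'a': 5}
After line 2 (setdefault adds 'b'=189): d = {'a': 5, 'b': 189}
After line 3 (setdefault 'a' no-op, already exists): d = {'a': 5, 'b': 189}
After line 4 (get('d', 9) returns default since 'd' not in d): d = {'a': 5, 'b': 189, 'c': 9}

{'a': 5, 'b': 189, 'c': 9}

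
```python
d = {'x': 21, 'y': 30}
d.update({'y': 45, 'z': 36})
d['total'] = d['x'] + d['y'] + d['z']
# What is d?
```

After line 1: d = {'x': 21, 'y': 30}
After line 2 (y overwritten, z added): d = {'x': 21, 'y': 45, 'z': 36}
After line 3 (total = 21 + 45 + 36 = 102): d = {'x': 21, 'y': 45, 'z': 36, 'total': 102}

{'x': 21, 'y': 45, 'z': 36, 'total': 102}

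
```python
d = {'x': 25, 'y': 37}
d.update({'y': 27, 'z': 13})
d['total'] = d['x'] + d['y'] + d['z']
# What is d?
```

After line 1: d = {'x': 25, 'y': 37}
After line 2 (y overwritten, z added): d = {'x': 25, 'y': 27, 'z': 13}
After line 3 (total = 25 + 27 + 13 = 65): d = {'x': 25, 'y': 27, 'z': 13, 'total': 65}

{'x': 25, 'y': 27, 'z': 13, 'total': 65}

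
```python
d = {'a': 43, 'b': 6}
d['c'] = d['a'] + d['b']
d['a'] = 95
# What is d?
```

After line 1: d = {'a': 43, 'b': 6}
After line 2 (d['c'] = 43 + 6): d = {'a': 43, 'b': 6, 'c': 49}
After line 3: d = {'a': 95, 'b': 6, 'c': 49}

{'a': 95, 'b': 6, 'c': 49}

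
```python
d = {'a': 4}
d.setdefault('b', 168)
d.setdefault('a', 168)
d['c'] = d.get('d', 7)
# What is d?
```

After line 1: d = {'a': 4}
After line 2 (setdefault adds 'b'=168): d = {'a': 4, 'b': 168}
After line 3 (setdefault 'a' no-op, already exists): d = {'a': 4, 'b': 168}
After line 4 (get('d', 7) returns default since 'd' not in d): d = {'a': 4, 'b': 168, 'c': 7}

{'a': 4, 'b': 168, 'c': 7}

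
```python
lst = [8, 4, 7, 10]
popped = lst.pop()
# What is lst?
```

[8, 4, 7]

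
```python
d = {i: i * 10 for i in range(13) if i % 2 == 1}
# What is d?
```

{1: 10, 3: 30, 5: 50, 7: 70, 9: 90, 11: 110}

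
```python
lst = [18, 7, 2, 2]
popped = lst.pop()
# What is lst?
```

[18, 7, 2]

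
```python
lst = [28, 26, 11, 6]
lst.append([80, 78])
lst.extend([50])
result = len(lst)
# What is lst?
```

After line 1: lst = [28, 26, 11, 6]
After line 2 (append adds [80, 78] as single element): lst = [28, 26, 11, 6, [80, 78]]
After line 3 (extend unpacks [50], adds 50): lst = [28, 26, 11, 6, [80, 78], 50]
After line 4: result = len(lst) = 6

[28, 26, 11, 6, [80, 78], 50]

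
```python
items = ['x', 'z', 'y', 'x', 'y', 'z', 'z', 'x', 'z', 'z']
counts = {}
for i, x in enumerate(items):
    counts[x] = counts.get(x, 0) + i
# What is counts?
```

Initial: counts = {}, items = ['x', 'z', 'y', 'x', 'y', 'z', 'z', 'x', 'z', 'z']
i=0, x='x': counts = {'x': 0}
i=1, x='z': counts = {'x': 0, 'z': 1}
i=2, x='y': counts = {'x': 0, 'z': 1, 'y': 2}
i=3, x='x': counts = {'x': 3, 'z': 1, 'y': 2}
i=4, x='y': counts = {'x': 3, 'z': 1, 'y': 6}
i=5, x='z': counts = {'x': 3, 'z': 6, 'y': 6}
i=6, x='z': counts = {'x': 3, 'z': 12, 'y': 6}
i=7, x='x': counts = {'x': 10, 'z': 12, 'y': 6}
i=8, x='z': counts = {'x': 10, 'z': 20, 'y': 6}
i=9, x='z': counts = {'x': 10, 'z': 29, 'y': 6}

{'x': 10, 'z': 29, 'y': 6}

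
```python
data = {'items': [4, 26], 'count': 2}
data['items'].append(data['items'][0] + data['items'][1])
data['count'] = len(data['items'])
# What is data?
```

After line 1: data = {'items': [4, 26], 'count': 2}
After line 2 (append 4 + 26 = 30): data = {'items': [4, 26, 30], 'count': 2}
After line 3 (count = len(items) = 3): data = {'items': [4, 26, 30], 'count': 3}

{'items': [4, 26, 30], 'count': 3}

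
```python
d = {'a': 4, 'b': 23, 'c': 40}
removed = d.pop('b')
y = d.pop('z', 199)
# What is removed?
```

After line 1: d = {'a': 4, 'b': 23, 'c': 40}
After line 2 (pop 'b' returns 23): d = {'a': 4, 'c': 40}, removed = 23
After line 3 (pop 'z' missing, returns default 199): d = {'a': 4, 'c': 40}, y = 199

23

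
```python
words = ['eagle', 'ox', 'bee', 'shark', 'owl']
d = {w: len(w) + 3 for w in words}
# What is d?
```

{'eagle': 8, 'ox': 5, 'bee': 6, 'shark': 8, 'owl': 6}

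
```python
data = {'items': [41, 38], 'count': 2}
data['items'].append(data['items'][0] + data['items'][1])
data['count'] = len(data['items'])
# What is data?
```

After line 1: data = {'items': [41, 38], 'count': 2}
After line 2 (append 41 + 38 = 79): data = {'items': [41, 38, 79], 'count': 2}
After line 3 (count = len(items) = 3): data = {'items': [41, 38, 79], 'count': 3}

{'items': [41, 38, 79], 'count': 3}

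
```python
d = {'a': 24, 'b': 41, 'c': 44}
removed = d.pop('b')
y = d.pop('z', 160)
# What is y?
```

After line 1: d = {'a': 24, 'b': 41, 'c': 44}
After line 2 (pop 'b' returns 41): d = {'a': 24, 'c': 44}, removed = 41
After line 3 (pop 'z' missing, returns default 160): d = {'a': 24, 'c': 44}, y = 160

160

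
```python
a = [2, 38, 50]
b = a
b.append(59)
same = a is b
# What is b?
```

After line 1: a = [2, 38, 50]
After line 2 (b = a is an alias, same object): a = [2, 38, 50], b = [2, 38, 50]
After line 3 (b.append mutates the shared list): a = [2, 38, 50, 59], b = [2, 38, 50, 59]
After line 4 (same = a is b; same object -> True): same = True

[2, 38, 50, 59]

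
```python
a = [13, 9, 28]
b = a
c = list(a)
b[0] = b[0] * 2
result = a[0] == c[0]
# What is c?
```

After line 1: a = [13, 9, 28]
After line 2 (b = a, alias): a = [13, 9, 28], b = [13, 9, 28]
After line 3 (c = list(a) is a copy, new object): c = [13, 9, 28]
After line 4 (b[0] = 13 * 2 = 26; mutates shared a/b): a = b = [26, 9, 28], c = [13, 9, 28]
After line 5 (a[0] = 26, c[0] = 13; result = False)

[13, 9, 28]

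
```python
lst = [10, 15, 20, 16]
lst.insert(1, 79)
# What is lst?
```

[10, 79, 15, 20, 16]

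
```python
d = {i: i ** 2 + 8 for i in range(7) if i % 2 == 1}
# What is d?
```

{1: 9, 3: 17, 5: 33}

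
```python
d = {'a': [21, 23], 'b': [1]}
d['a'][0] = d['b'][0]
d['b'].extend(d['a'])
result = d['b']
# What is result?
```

After line 1: d = {'a': [21, 23], 'b': [1]}
After line 2 (a[0] = b[0] = 1): d = {'a': [1, 23], 'b': [1]}
After line 3 (b.extend(a) appends [1, 23]): d = {'a': [1, 23], 'b': [1, 1, 23]}
After line 4: result = d['b'] = [1, 1, 23]

[1, 1, 23]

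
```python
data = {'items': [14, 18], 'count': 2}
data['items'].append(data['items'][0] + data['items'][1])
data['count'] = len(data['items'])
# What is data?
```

After line 1: data = {'items': [14, 18], 'count': 2}
After line 2 (append 14 + 18 = 32): data = {'items': [14, 18, 32], 'count': 2}
After line 3 (count = len(items) = 3): data = {'items': [14, 18, 32], 'count': 3}

{'items': [14, 18, 32], 'count': 3}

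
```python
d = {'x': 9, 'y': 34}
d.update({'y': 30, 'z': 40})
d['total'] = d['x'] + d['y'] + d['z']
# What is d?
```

After line 1: d = {'x': 9, 'y': 34}
After line 2 (y overwritten, z added): d = {'x': 9, 'y': 30, 'z': 40}
After line 3 (total = 9 + 30 + 40 = 79): d = {'x': 9, 'y': 30, 'z': 40, 'total': 79}

{'x': 9, 'y': 30, 'z': 40, 'total': 79}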